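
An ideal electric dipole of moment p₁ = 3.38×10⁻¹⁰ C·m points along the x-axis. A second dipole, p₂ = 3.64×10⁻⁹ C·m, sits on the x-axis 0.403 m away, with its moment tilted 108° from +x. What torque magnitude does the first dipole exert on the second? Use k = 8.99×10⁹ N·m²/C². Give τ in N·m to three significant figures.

The second dipole sits on the axis of the first, so the field there is axial: E₁ = 2kp₁/r³ along +x.
E₁ = 2(8.99×10⁹)(3.38×10⁻¹⁰)/(0.403)³ = 92.85 N/C.
Torque on the second dipole: τ = p₂ E₁ sinθ.
τ = (3.64×10⁻⁹)(92.85)·sin108° = 3.214×10⁻⁷ N·m.

τ ≈ 3.21×10⁻⁷ N·m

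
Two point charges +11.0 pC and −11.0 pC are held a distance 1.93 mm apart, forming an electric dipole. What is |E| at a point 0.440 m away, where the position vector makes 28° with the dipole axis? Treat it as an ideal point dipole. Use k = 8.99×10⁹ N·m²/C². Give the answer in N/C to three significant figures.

E ≈ 0.00409 N/C

Dipole moment p = qd = (1.10×10⁻¹¹ C)(0.00193 m) = 2.123×10⁻¹⁴ C·m.
At angle θ the dipole field magnitude is E = (kp/r³)·√(1 + 3cos²θ).
kp/r³ = (8.99×10⁹)(2.123×10⁻¹⁴) / (0.440)³ = 0.002241 N/C.
√(1 + 3cos²28°) = √(1 + 3·0.7796) = √3.3388 ≈ 1.8272.
E ≈ 0.002241 × 1.827 = 0.004094 N/C.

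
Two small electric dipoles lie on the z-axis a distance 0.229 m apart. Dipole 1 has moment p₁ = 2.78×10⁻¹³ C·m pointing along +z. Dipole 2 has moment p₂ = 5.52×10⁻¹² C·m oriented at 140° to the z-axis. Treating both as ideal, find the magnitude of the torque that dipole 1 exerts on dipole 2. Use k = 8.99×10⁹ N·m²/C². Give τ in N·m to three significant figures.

The second dipole sits on the axis of the first, so the field there is axial: E₁ = 2kp₁/r³ along +z.
E₁ = 2(8.99×10⁹)(2.78×10⁻¹³)/(0.229)³ = 0.4162 N/C.
Torque on the second dipole: τ = p₂ E₁ sinθ.
τ = (5.52×10⁻¹²)(0.4162)·sin140° = 1.477×10⁻¹² N·m.

τ ≈ 1.48×10⁻¹² N·m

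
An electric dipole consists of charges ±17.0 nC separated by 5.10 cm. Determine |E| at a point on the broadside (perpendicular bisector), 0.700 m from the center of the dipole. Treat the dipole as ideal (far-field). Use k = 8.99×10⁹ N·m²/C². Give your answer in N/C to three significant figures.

Dipole moment p = qd = (1.70×10⁻⁸ C)(0.0510 m) = 8.67×10⁻¹⁰ C·m.
On the perpendicular bisector E = kp/r³ (half the axial value at the same distance).
E = (8.99×10⁹)(8.67×10⁻¹⁰) / (0.700)³ = 22.72 N/C.

E ≈ 22.7 N/C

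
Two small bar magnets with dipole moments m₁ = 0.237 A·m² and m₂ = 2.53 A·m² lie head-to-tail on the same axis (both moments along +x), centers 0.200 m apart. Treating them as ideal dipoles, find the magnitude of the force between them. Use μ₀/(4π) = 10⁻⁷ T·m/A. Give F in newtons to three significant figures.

On-axis B of dipole 1: B = (μ₀/4π)·2m₁/r³. Force on dipole 2: F = m₂·dB/dr.
dB/dr = −(μ₀/4π)·6m₁/r⁴, so |F| = (μ₀/4π)·6m₁m₂/r⁴.
F = 6(10⁻⁷)(0.237)(2.53)/(0.200)⁴ = 2.249×10⁻⁴ N.

F ≈ 2.25×10⁻⁴ N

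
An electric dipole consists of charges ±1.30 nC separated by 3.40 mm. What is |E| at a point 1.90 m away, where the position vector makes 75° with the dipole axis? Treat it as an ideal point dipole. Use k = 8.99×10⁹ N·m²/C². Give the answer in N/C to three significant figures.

E ≈ 0.00635 N/C

Dipole moment p = qd = (1.30×10⁻⁹ C)(0.00340 m) = 4.42×10⁻¹² C·m.
At angle θ the dipole field magnitude is E = (kp/r³)·√(1 + 3cos²θ).
kp/r³ = (8.99×10⁹)(4.42×10⁻¹²) / (1.90)³ = 0.005793 N/C.
√(1 + 3cos²75°) = √(1 + 3·0.0670) = √1.2010 ≈ 1.0959.
E ≈ 0.005793 × 1.096 = 0.006349 N/C.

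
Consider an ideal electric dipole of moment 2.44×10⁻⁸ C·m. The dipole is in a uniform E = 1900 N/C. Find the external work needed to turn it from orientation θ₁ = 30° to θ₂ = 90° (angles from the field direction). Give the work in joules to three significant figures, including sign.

W_ext = ΔU = U(θ₂) − U(θ₁) = −pE cosθ₂ − (−pE cosθ₁) = pE(cosθ₁ − cosθ₂).
W = (2.44×10⁻⁸)(1900)·(cos30° − cos90°) = (4.636×10⁻⁵)·(+0.8660) = 4.015×10⁻⁵ J.

W ≈ 4.01×10⁻⁵ J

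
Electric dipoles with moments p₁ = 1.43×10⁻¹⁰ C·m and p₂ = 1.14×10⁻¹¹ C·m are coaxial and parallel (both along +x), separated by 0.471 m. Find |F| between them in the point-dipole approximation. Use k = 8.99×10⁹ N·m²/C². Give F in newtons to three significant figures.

F ≈ 1.79×10⁻⁹ N

On-axis field of dipole 1 at distance r: E = 2kp₁/r³. Force on dipole 2 is F = p₂·dE/dr (gradient along axis).
dE/dr = −6kp₁/r⁴, so |F| = 6kp₁p₂/r⁴ (attractive for aligned moments).
F = 6(8.99×10⁹)(1.43×10⁻¹⁰)(1.14×10⁻¹¹)/(0.471)⁴ = 1.787×10⁻⁹ N.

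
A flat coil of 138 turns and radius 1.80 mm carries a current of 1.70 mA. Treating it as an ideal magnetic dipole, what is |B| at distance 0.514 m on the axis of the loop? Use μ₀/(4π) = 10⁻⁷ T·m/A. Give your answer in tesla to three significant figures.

m = NIA = NIπa² = 138·(0.00170)·π·(0.00180)² = 2.388×10⁻⁶ A·m².
On axis B = (μ₀/4π)·2m/r³.
B = 2·(10⁻⁷)·(2.388×10⁻⁶) / (0.514)³ = 3.517×10⁻¹² T.

B ≈ 3.52×10⁻¹² T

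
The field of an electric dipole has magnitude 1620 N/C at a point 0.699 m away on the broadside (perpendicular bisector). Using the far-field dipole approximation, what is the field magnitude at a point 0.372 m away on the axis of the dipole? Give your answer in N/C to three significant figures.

E ≈ 2.15×10⁴ N/C

Dipole fields scale as 1/r³ in the far field.
The axial field is twice the equatorial field at the same r, so the geometry factor is 2/1.
E₂ = E₁ · (2/1) · (r₁/r₂)³ = 1620 · 2 · (0.699/0.372)³.
(r₁/r₂)³ = (1.879)³ = 6.634.
E₂ ≈ 2.150×10⁴ N/C.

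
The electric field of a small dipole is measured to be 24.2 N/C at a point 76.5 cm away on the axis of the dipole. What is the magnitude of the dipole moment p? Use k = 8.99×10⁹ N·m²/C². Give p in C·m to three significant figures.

p ≈ 6.03×10⁻¹⁰ C·m

On axis E = 2kp/r³, so p = Er³/(2k).
p = (24.2)·(0.765)³ / (2·8.99×10⁹) = 6.026×10⁻¹⁰ C·m.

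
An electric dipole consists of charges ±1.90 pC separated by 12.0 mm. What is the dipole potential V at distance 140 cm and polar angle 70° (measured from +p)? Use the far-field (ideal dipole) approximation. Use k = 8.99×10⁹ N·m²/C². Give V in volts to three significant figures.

V ≈ 3.58×10⁻⁵ V

Dipole moment p = qd = (1.90×10⁻¹² C)(0.0120 m) = 2.28×10⁻¹⁴ C·m.
The dipole potential is V = kp cosθ / r².
V = (8.99×10⁹)(2.28×10⁻¹⁴)·cos70° / (1.40)² = 3.577×10⁻⁵ V.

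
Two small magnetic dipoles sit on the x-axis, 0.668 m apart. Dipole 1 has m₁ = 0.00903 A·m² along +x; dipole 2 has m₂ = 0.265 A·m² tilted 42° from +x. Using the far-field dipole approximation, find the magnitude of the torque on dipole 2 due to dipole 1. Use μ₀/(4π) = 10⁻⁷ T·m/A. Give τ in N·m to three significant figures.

τ ≈ 1.07×10⁻⁹ N·m

Dipole B is on the axis of dipole A, so B₁ there is axial: B₁ = (μ₀/4π)·2m₁/r³ along +x.
B₁ = 2(10⁻⁷)(0.00903)/(0.668)³ = 6.059×10⁻⁹ T.
τ = m₂ B₁ sinθ.
τ = (0.265)(6.059×10⁻⁹)·sin42° = 1.074×10⁻⁹ N·m.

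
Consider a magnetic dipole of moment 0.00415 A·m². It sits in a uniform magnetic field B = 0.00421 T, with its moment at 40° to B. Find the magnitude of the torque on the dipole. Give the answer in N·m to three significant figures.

τ ≈ 1.12×10⁻⁵ N·m

Torque on a magnetic dipole: τ = mB sinθ.
τ = (0.00415)(0.00421)·sin40° = 1.123×10⁻⁵ N·m.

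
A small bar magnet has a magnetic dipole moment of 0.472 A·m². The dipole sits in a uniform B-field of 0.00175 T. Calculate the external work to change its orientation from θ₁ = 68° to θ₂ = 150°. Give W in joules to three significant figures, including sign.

W_ext = ΔU = −mB cosθ₂ + mB cosθ₁ = mB(cosθ₁ − cosθ₂).
W = (0.472)(0.00175)·(cos68° − cos150°) = (8.260×10⁻⁴)·(+1.2406) = 0.001025 J.

W ≈ 0.00102 J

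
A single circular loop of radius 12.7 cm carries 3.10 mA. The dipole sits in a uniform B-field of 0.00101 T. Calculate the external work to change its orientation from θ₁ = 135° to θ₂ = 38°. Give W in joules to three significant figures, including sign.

W ≈ -2.37×10⁻⁷ J

Magnetic moment m = IA = Iπa² = (0.00310)·π·(0.127)² = 1.571×10⁻⁴ A·m².
W_ext = ΔU = −mB cosθ₂ + mB cosθ₁ = mB(cosθ₁ − cosθ₂).
W = (1.571×10⁻⁴)(0.00101)·(cos135° − cos38°) = (1.587×10⁻⁷)·(-1.4951) = -2.372×10⁻⁷ J.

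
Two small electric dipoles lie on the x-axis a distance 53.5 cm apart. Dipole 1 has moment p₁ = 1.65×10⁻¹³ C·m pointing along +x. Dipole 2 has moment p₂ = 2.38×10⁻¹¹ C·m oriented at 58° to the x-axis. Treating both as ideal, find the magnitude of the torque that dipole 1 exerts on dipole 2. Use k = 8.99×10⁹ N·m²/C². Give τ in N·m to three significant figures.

The second dipole sits on the axis of the first, so the field there is axial: E₁ = 2kp₁/r³ along +x.
E₁ = 2(8.99×10⁹)(1.65×10⁻¹³)/(0.535)³ = 0.01937 N/C.
Torque on the second dipole: τ = p₂ E₁ sinθ.
τ = (2.38×10⁻¹¹)(0.01937)·sin58° = 3.910×10⁻¹³ N·m.

τ ≈ 3.91×10⁻¹³ N·m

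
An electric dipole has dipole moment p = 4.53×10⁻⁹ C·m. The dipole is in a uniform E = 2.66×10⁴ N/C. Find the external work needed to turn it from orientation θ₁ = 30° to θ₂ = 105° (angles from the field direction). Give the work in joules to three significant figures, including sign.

W ≈ 1.36×10⁻⁴ J

W_ext = ΔU = U(θ₂) − U(θ₁) = −pE cosθ₂ − (−pE cosθ₁) = pE(cosθ₁ − cosθ₂).
W = (4.53×10⁻⁹)(2.66×10⁴)·(cos30° − cos105°) = (1.205×10⁻⁴)·(+1.1248) = 1.355×10⁻⁴ J.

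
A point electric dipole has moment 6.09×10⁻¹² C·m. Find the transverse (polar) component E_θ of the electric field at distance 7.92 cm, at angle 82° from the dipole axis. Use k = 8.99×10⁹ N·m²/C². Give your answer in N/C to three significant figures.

E_θ ≈ 109 N/C

For a dipole, E_θ = (kp sinθ)/r³.
kp/r³ = (8.99×10⁹)(6.09×10⁻¹²)/(0.0792)³ = 110.2 N/C.
E_θ = 110.2·sin82° = 109.1 N/C.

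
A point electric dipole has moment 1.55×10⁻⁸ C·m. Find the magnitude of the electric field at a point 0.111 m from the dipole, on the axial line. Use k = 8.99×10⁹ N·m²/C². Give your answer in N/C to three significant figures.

On the dipole axis E = 2kp/r³.
E = 2·(8.99×10⁹)(1.55×10⁻⁸) / (0.111)³ = 2.038×10⁵ N/C.

E ≈ 2.04×10⁵ N/C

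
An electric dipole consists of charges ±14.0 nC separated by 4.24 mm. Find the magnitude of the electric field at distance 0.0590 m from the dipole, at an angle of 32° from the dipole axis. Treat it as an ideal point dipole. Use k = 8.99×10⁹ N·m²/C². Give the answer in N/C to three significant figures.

E ≈ 4620 N/C

Dipole moment p = qd = (1.40×10⁻⁸ C)(0.00424 m) = 5.936×10⁻¹¹ C·m.
At angle θ the dipole field magnitude is E = (kp/r³)·√(1 + 3cos²θ).
kp/r³ = (8.99×10⁹)(5.936×10⁻¹¹) / (0.0590)³ = 2598 N/C.
√(1 + 3cos²32°) = √(1 + 3·0.7192) = √3.1576 ≈ 1.7770.
E ≈ 2598 × 1.777 = 4617 N/C.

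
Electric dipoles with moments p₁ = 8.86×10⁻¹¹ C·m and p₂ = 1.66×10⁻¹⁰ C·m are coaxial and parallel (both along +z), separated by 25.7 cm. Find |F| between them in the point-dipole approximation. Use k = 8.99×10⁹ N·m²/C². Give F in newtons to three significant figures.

On-axis field of dipole 1 at distance r: E = 2kp₁/r³. Force on dipole 2 is F = p₂·dE/dr (gradient along axis).
dE/dr = −6kp₁/r⁴, so |F| = 6kp₁p₂/r⁴ (attractive for aligned moments).
F = 6(8.99×10⁹)(8.86×10⁻¹¹)(1.66×10⁻¹⁰)/(0.257)⁴ = 1.819×10⁻⁷ N.

F ≈ 1.82×10⁻⁷ N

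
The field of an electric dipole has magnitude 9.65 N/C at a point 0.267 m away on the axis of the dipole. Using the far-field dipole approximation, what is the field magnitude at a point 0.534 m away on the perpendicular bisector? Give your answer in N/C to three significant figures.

Dipole fields scale as 1/r³ in the far field.
The axial field is twice the equatorial field at the same r, so the geometry factor is 1/2.
E₂ = E₁ · (1/2) · (r₁/r₂)³ = 9.65 · 0.5 · (0.267/0.534)³.
(r₁/r₂)³ = (0.5)³ = 0.125.
E₂ ≈ 0.6031 N/C.

E ≈ 0.603 N/C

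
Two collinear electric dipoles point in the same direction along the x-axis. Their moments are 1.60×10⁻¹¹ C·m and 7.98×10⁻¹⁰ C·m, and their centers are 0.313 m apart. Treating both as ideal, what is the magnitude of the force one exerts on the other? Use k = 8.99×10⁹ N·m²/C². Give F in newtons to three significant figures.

On-axis field of dipole 1 at distance r: E = 2kp₁/r³. Force on dipole 2 is F = p₂·dE/dr (gradient along axis).
dE/dr = −6kp₁/r⁴, so |F| = 6kp₁p₂/r⁴ (attractive for aligned moments).
F = 6(8.99×10⁹)(1.60×10⁻¹¹)(7.98×10⁻¹⁰)/(0.313)⁴ = 7.176×10⁻⁸ N.

F ≈ 7.18×10⁻⁸ N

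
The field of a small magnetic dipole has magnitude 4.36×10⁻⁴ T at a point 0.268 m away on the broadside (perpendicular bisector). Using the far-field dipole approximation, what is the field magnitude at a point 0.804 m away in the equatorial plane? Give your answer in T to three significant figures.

B ≈ 1.61×10⁻⁵ T

Dipole fields scale as 1/r³ in the far field; the geometry is the same at both points.
B₂ = B₁ · (r₁/r₂)³ = 4.36×10⁻⁴ · (0.268/0.804)³.
(r₁/r₂)³ = (0.3333)³ = 0.03704.
B₂ ≈ 1.615×10⁻⁵ T.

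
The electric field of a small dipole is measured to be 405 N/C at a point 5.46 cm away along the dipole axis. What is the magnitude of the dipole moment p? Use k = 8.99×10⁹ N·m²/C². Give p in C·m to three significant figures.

p ≈ 3.67×10⁻¹² C·m

On axis E = 2kp/r³, so p = Er³/(2k).
p = (405)·(0.0546)³ / (2·8.99×10⁹) = 3.666×10⁻¹² C·m.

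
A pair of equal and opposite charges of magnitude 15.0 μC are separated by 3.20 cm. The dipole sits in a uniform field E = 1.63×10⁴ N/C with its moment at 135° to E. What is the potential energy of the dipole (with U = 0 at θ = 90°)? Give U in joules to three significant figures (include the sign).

Dipole moment p = qd = (1.50×10⁻⁵ C)(0.0320 m) = 4.80×10⁻⁷ C·m.
U = −p·E = −pE cosθ.
U = −(4.80×10⁻⁷)(1.63×10⁴)·cos135° = 0.005532 J.

U ≈ 0.00553 J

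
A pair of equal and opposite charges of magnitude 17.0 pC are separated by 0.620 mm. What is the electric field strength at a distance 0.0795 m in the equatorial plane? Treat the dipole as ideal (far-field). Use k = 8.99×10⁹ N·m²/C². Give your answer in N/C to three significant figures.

E ≈ 0.189 N/C

Dipole moment p = qd = (1.70×10⁻¹¹ C)(6.20×10⁻⁴ m) = 1.054×10⁻¹⁴ C·m.
In the equatorial plane E = kp/r³.
E = (8.99×10⁹)(1.054×10⁻¹⁴) / (0.0795)³ = 0.1886 N/C.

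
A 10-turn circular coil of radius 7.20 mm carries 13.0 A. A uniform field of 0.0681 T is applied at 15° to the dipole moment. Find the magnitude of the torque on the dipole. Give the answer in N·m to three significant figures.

m = NIA = NIπa² = 10·(13.0)·π·(0.00720)² = 0.02117 A·m².
Torque on a magnetic dipole: τ = mB sinθ.
τ = (0.02117)(0.0681)·sin15° = 3.731×10⁻⁴ N·m.

τ ≈ 3.73×10⁻⁴ N·m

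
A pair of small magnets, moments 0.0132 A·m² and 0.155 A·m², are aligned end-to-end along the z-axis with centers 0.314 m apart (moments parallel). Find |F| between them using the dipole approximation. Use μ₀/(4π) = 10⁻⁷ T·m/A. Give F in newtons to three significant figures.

On-axis B of dipole 1: B = (μ₀/4π)·2m₁/r³. Force on dipole 2: F = m₂·dB/dr.
dB/dr = −(μ₀/4π)·6m₁/r⁴, so |F| = (μ₀/4π)·6m₁m₂/r⁴.
F = 6(10⁻⁷)(0.0132)(0.155)/(0.314)⁴ = 1.263×10⁻⁷ N.

F ≈ 1.26×10⁻⁷ N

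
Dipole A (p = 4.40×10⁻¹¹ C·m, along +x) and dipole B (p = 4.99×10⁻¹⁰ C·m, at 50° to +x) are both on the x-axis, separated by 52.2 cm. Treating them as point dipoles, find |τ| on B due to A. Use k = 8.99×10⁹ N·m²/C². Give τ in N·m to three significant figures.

τ ≈ 2.13×10⁻⁹ N·m

The second dipole sits on the axis of the first, so the field there is axial: E₁ = 2kp₁/r³ along +x.
E₁ = 2(8.99×10⁹)(4.40×10⁻¹¹)/(0.522)³ = 5.562 N/C.
Torque on the second dipole: τ = p₂ E₁ sinθ.
τ = (4.99×10⁻¹⁰)(5.562)·sin50° = 2.126×10⁻⁹ N·m.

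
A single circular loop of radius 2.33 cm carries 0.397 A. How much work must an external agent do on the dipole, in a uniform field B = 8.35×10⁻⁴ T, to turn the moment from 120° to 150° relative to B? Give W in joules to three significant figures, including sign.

Magnetic moment m = IA = Iπa² = (0.397)·π·(0.0233)² = 6.771×10⁻⁴ A·m².
W_ext = ΔU = −mB cosθ₂ + mB cosθ₁ = mB(cosθ₁ − cosθ₂).
W = (6.771×10⁻⁴)(8.35×10⁻⁴)·(cos120° − cos150°) = (5.654×10⁻⁷)·(+0.3660) = 2.069×10⁻⁷ J.

W ≈ 2.07×10⁻⁷ J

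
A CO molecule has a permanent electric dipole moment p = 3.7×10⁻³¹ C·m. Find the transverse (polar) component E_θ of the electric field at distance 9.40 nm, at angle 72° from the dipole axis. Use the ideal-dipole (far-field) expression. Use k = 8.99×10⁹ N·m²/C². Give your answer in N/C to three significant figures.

E_θ ≈ 3810 N/C

For a dipole, E_θ = (kp sinθ)/r³.
kp/r³ = (8.99×10⁹)(3.70×10⁻³¹)/(9.40×10⁻⁹)³ = 4005 N/C.
E_θ = 4005·sin72° = 3809 N/C.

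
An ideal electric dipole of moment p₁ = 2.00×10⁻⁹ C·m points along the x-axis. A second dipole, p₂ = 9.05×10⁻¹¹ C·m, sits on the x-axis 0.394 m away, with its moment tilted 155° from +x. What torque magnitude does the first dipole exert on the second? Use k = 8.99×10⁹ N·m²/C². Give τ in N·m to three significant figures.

The second dipole sits on the axis of the first, so the field there is axial: E₁ = 2kp₁/r³ along +x.
E₁ = 2(8.99×10⁹)(2.00×10⁻⁹)/(0.394)³ = 587.9 N/C.
Torque on the second dipole: τ = p₂ E₁ sinθ.
τ = (9.05×10⁻¹¹)(587.9)·sin155° = 2.249×10⁻⁸ N·m.

τ ≈ 2.25×10⁻⁸ N·m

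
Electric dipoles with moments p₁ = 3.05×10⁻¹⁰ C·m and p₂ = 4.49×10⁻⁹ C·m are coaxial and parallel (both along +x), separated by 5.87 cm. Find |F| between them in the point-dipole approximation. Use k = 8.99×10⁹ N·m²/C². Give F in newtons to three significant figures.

On-axis field of dipole 1 at distance r: E = 2kp₁/r³. Force on dipole 2 is F = p₂·dE/dr (gradient along axis).
dE/dr = −6kp₁/r⁴, so |F| = 6kp₁p₂/r⁴ (attractive for aligned moments).
F = 6(8.99×10⁹)(3.05×10⁻¹⁰)(4.49×10⁻⁹)/(0.0587)⁴ = 0.006222 N.

F ≈ 0.00622 N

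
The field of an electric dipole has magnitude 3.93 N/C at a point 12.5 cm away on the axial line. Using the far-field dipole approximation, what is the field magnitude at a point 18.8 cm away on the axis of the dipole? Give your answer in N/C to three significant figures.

E ≈ 1.16 N/C

Dipole fields scale as 1/r³ in the far field; the geometry is the same at both points.
E₂ = E₁ · (r₁/r₂)³ = 3.93 · (12.5/18.8)³.
(r₁/r₂)³ = (0.6649)³ = 0.2939.
E₂ ≈ 1.155 N/C.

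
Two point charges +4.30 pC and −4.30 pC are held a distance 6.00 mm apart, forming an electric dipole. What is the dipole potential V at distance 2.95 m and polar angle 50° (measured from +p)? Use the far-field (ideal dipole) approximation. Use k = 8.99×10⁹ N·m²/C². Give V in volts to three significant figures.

V ≈ 1.71×10⁻⁵ V

Dipole moment p = qd = (4.30×10⁻¹² C)(0.00600 m) = 2.58×10⁻¹⁴ C·m.
The dipole potential is V = kp cosθ / r².
V = (8.99×10⁹)(2.58×10⁻¹⁴)·cos50° / (2.95)² = 1.713×10⁻⁵ V.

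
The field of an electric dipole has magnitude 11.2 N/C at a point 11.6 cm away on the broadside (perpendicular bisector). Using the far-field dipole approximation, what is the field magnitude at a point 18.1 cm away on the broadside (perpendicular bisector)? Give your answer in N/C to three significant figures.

E ≈ 2.95 N/C

Dipole fields scale as 1/r³ in the far field; the geometry is the same at both points.
E₂ = E₁ · (r₁/r₂)³ = 11.2 · (11.6/18.1)³.
(r₁/r₂)³ = (0.6409)³ = 0.2632.
E₂ ≈ 2.948 N/C.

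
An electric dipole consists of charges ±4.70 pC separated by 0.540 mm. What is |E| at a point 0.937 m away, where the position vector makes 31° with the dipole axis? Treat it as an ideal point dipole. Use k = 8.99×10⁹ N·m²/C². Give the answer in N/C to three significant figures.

Dipole moment p = qd = (4.70×10⁻¹² C)(5.40×10⁻⁴ m) = 2.538×10⁻¹⁵ C·m.
At angle θ the dipole field magnitude is E = (kp/r³)·√(1 + 3cos²θ).
kp/r³ = (8.99×10⁹)(2.538×10⁻¹⁵) / (0.937)³ = 2.774×10⁻⁵ N/C.
√(1 + 3cos²31°) = √(1 + 3·0.7347) = √3.2042 ≈ 1.7900.
E ≈ 2.774×10⁻⁵ × 1.790 = 4.965×10⁻⁵ N/C.

E ≈ 4.96×10⁻⁵ N/C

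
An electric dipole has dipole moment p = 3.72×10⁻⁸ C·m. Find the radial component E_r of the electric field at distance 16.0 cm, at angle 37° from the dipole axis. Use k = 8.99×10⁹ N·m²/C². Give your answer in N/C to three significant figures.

E_r ≈ 1.30×10⁵ N/C

For a dipole, E_r = (2kp cosθ)/r³.
kp/r³ = (8.99×10⁹)(3.72×10⁻⁸)/(0.160)³ = 8.165×10⁴ N/C.
E_r = 2·8.165×10⁴·cos37° = 1.304×10⁵ N/C.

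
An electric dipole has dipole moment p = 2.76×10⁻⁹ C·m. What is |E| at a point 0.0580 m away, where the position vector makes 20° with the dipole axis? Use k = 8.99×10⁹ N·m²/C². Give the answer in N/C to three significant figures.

E ≈ 2.43×10⁵ N/C

At angle θ the dipole field magnitude is E = (kp/r³)·√(1 + 3cos²θ).
kp/r³ = (8.99×10⁹)(2.76×10⁻⁹) / (0.0580)³ = 1.272×10⁵ N/C.
√(1 + 3cos²20°) = √(1 + 3·0.8830) = √3.6491 ≈ 1.9103.
E ≈ 1.272×10⁵ × 1.910 = 2.429×10⁵ N/C.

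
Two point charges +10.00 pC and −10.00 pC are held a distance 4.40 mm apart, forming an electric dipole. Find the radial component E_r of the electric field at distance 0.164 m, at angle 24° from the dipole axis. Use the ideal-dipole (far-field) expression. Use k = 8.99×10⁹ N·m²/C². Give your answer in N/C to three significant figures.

E_r ≈ 0.164 N/C

Dipole moment p = qd = (1.00×10⁻¹¹ C)(0.00440 m) = 4.40×10⁻¹⁴ C·m.
For a dipole, E_r = (2kp cosθ)/r³.
kp/r³ = (8.99×10⁹)(4.40×10⁻¹⁴)/(0.164)³ = 0.08968 N/C.
E_r = 2·0.08968·cos24° = 0.1638 N/C.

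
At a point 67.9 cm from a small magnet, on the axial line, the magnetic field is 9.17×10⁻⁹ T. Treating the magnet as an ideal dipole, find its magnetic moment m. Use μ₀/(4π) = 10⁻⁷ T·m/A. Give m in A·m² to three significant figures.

On axis B = (μ₀/4π)·2m/r³, so m = Br³·4π/(μ₀·2).
m = (9.17×10⁻⁹)·(0.679)³ / (2·10⁻⁷) = 0.01435 A·m².

m ≈ 0.0144 A·m²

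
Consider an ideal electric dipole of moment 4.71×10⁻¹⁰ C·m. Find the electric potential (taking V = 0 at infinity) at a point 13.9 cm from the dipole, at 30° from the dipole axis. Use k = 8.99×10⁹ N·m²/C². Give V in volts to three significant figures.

The dipole potential is V = kp cosθ / r².
V = (8.99×10⁹)(4.71×10⁻¹⁰)·cos30° / (0.139)² = 189.8 V.

V ≈ 190 V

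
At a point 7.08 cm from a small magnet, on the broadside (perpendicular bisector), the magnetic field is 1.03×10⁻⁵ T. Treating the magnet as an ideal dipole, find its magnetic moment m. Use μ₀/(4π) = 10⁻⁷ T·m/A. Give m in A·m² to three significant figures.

In the equatorial plane B = (μ₀/4π)·m/r³, so m = Br³·4π/(μ₀).
m = (1.03×10⁻⁵)·(0.0708)³ / (10⁻⁷) = 0.03655 A·m².

m ≈ 0.0366 A·m²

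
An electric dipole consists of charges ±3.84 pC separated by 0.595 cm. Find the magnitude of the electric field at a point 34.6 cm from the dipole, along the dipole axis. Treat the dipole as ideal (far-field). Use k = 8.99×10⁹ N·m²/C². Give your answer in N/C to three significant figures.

E ≈ 0.00992 N/C

Dipole moment p = qd = (3.84×10⁻¹² C)(0.00595 m) = 2.285×10⁻¹⁴ C·m.
On the dipole axis E = 2kp/r³.
E = 2·(8.99×10⁹)(2.285×10⁻¹⁴) / (0.346)³ = 0.009919 N/C.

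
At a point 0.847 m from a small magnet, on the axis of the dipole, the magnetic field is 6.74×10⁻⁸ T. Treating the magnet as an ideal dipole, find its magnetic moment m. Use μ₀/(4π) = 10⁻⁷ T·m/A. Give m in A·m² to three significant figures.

m ≈ 0.205 A·m²

On axis B = (μ₀/4π)·2m/r³, so m = Br³·4π/(μ₀·2).
m = (6.74×10⁻⁸)·(0.847)³ / (2·10⁻⁷) = 0.2048 A·m².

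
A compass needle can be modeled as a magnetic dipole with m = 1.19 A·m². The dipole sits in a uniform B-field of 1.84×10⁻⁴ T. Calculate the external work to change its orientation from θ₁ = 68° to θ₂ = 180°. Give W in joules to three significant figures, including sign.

W ≈ 3.01×10⁻⁴ J

W_ext = ΔU = −mB cosθ₂ + mB cosθ₁ = mB(cosθ₁ − cosθ₂).
W = (1.19)(1.84×10⁻⁴)·(cos68° − cos180°) = (2.190×10⁻⁴)·(+1.3746) = 3.010×10⁻⁴ J.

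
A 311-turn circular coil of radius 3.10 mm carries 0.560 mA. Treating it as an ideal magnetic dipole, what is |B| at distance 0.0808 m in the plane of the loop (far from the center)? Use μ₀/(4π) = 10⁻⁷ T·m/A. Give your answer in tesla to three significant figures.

m = NIA = NIπa² = 311·(5.60×10⁻⁴)·π·(0.00310)² = 5.258×10⁻⁶ A·m².
In the equatorial plane B = (μ₀/4π)·m/r³ (half the axial value).
B = (10⁻⁷)·(5.258×10⁻⁶) / (0.0808)³ = 9.968×10⁻¹⁰ T.

B ≈ 9.97×10⁻¹⁰ T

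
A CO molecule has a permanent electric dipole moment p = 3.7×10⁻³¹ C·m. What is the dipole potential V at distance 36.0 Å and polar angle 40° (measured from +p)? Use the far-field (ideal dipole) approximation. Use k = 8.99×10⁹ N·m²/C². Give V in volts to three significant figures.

The dipole potential is V = kp cosθ / r².
V = (8.99×10⁹)(3.70×10⁻³¹)·cos40° / (3.60×10⁻⁹)² = 1.966×10⁻⁴ V.

V ≈ 1.97×10⁻⁴ V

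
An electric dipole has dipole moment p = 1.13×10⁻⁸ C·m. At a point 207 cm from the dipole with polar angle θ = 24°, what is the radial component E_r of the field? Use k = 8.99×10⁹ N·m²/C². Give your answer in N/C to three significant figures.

E_r ≈ 20.9 N/C

For a dipole, E_r = (2kp cosθ)/r³.
kp/r³ = (8.99×10⁹)(1.13×10⁻⁸)/(2.07)³ = 11.45 N/C.
E_r = 2·11.45·cos24° = 20.93 N/C.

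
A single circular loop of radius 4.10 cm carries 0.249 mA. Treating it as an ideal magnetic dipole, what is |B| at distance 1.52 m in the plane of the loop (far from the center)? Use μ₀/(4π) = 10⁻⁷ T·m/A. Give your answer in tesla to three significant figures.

B ≈ 3.74×10⁻¹⁴ T

Magnetic moment m = IA = Iπa² = (2.49×10⁻⁴)·π·(0.0410)² = 1.315×10⁻⁶ A·m².
In the equatorial plane B = (μ₀/4π)·m/r³ (half the axial value).
B = (10⁻⁷)·(1.315×10⁻⁶) / (1.52)³ = 3.745×10⁻¹⁴ T.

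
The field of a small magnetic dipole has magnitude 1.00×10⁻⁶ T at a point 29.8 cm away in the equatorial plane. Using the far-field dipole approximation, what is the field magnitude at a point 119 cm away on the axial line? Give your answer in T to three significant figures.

Dipole fields scale as 1/r³ in the far field.
The axial field is twice the equatorial field at the same r, so the geometry factor is 2/1.
B₂ = B₁ · (2/1) · (r₁/r₂)³ = 1.00×10⁻⁶ · 2 · (29.8/119)³.
(r₁/r₂)³ = (0.2504)³ = 0.0157.
B₂ ≈ 3.141×10⁻⁸ T.

B ≈ 3.14×10⁻⁸ T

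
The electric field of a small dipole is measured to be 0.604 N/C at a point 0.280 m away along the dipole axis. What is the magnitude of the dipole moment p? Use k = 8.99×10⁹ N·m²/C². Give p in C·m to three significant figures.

On axis E = 2kp/r³, so p = Er³/(2k).
p = (0.604)·(0.280)³ / (2·8.99×10⁹) = 7.374×10⁻¹³ C·m.

p ≈ 7.37×10⁻¹³ C·m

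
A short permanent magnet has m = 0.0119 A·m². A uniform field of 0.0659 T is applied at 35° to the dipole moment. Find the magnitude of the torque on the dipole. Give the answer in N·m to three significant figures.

τ ≈ 4.50×10⁻⁴ N·m

Torque on a magnetic dipole: τ = mB sinθ.
τ = (0.0119)(0.0659)·sin35° = 4.498×10⁻⁴ N·m.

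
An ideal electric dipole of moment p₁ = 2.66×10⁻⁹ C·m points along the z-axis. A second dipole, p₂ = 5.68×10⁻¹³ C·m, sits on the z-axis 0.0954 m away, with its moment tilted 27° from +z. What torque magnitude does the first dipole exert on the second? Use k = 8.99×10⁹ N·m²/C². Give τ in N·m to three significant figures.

τ ≈ 1.42×10⁻⁸ N·m

The second dipole sits on the axis of the first, so the field there is axial: E₁ = 2kp₁/r³ along +z.
E₁ = 2(8.99×10⁹)(2.66×10⁻⁹)/(0.0954)³ = 5.508×10⁴ N/C.
Torque on the second dipole: τ = p₂ E₁ sinθ.
τ = (5.68×10⁻¹³)(5.508×10⁴)·sin27° = 1.420×10⁻⁸ N·m.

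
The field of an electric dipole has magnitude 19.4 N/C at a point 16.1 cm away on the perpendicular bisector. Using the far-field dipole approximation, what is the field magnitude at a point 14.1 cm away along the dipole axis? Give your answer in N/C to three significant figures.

Dipole fields scale as 1/r³ in the far field.
The axial field is twice the equatorial field at the same r, so the geometry factor is 2/1.
E₂ = E₁ · (2/1) · (r₁/r₂)³ = 19.4 · 2 · (16.1/14.1)³.
(r₁/r₂)³ = (1.142)³ = 1.489.
E₂ ≈ 57.76 N/C.

E ≈ 57.8 N/C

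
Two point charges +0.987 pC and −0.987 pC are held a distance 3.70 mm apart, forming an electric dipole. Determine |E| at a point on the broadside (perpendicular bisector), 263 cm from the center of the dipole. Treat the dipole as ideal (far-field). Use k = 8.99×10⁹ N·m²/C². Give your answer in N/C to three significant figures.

E ≈ 1.80×10⁻⁶ N/C

Dipole moment p = qd = (9.87×10⁻¹³ C)(0.00370 m) = 3.652×10⁻¹⁵ C·m.
In the equatorial plane E = kp/r³.
E = (8.99×10⁹)(3.652×10⁻¹⁵) / (2.63)³ = 1.805×10⁻⁶ N/C.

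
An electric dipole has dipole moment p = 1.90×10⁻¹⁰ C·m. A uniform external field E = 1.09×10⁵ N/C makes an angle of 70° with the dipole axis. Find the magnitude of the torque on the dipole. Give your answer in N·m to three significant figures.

Torque on an electric dipole: τ = pE sinθ.
τ = (1.90×10⁻¹⁰)(1.09×10⁵)·sin70° = 1.946×10⁻⁵ N·m.

τ ≈ 1.95×10⁻⁵ N·m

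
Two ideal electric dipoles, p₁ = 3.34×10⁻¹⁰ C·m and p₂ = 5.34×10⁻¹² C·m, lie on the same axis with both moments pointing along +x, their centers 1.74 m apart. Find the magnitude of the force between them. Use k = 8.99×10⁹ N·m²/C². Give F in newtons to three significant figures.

On-axis field of dipole 1 at distance r: E = 2kp₁/r³. Force on dipole 2 is F = p₂·dE/dr (gradient along axis).
dE/dr = −6kp₁/r⁴, so |F| = 6kp₁p₂/r⁴ (attractive for aligned moments).
F = 6(8.99×10⁹)(3.34×10⁻¹⁰)(5.34×10⁻¹²)/(1.74)⁴ = 1.050×10⁻¹¹ N.

F ≈ 1.05×10⁻¹¹ N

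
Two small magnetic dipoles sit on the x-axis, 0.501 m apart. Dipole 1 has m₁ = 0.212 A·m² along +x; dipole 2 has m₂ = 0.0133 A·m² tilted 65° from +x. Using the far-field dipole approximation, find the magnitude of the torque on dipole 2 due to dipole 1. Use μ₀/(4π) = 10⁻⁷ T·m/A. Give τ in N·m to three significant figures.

Dipole B is on the axis of dipole A, so B₁ there is axial: B₁ = (μ₀/4π)·2m₁/r³ along +x.
B₁ = 2(10⁻⁷)(0.212)/(0.501)³ = 3.372×10⁻⁷ T.
τ = m₂ B₁ sinθ.
τ = (0.0133)(3.372×10⁻⁷)·sin65° = 4.064×10⁻⁹ N·m.

τ ≈ 4.06×10⁻⁹ N·m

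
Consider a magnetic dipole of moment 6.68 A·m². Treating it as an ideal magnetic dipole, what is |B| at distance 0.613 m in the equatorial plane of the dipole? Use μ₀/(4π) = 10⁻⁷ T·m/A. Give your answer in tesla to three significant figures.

In the equatorial plane B = (μ₀/4π)·m/r³ (half the axial value).
B = (10⁻⁷)·(6.68) / (0.613)³ = 2.900×10⁻⁶ T.

B ≈ 2.90×10⁻⁶ T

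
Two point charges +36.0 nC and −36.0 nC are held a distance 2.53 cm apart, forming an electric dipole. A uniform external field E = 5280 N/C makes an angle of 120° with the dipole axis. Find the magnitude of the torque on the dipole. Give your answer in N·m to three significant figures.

τ ≈ 4.16×10⁻⁶ N·m

Dipole moment p = qd = (3.60×10⁻⁸ C)(0.0253 m) = 9.108×10⁻¹⁰ C·m.
Torque on an electric dipole: τ = pE sinθ.
τ = (9.108×10⁻¹⁰)(5280)·sin120° = 4.165×10⁻⁶ N·m.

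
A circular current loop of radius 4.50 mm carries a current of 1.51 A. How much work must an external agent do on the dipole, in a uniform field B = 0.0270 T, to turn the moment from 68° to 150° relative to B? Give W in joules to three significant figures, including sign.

Magnetic moment m = IA = Iπa² = (1.51)·π·(0.00450)² = 9.606×10⁻⁵ A·m².
W_ext = ΔU = −mB cosθ₂ + mB cosθ₁ = mB(cosθ₁ − cosθ₂).
W = (9.606×10⁻⁵)(0.0270)·(cos68° − cos150°) = (2.594×10⁻⁶)·(+1.2406) = 3.218×10⁻⁶ J.

W ≈ 3.22×10⁻⁶ J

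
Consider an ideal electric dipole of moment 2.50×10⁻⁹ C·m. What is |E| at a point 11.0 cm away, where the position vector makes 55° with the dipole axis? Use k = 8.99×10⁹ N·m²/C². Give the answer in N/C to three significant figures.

At angle θ the dipole field magnitude is E = (kp/r³)·√(1 + 3cos²θ).
kp/r³ = (8.99×10⁹)(2.50×10⁻⁹) / (0.110)³ = 1.689×10⁴ N/C.
√(1 + 3cos²55°) = √(1 + 3·0.3290) = √1.9870 ≈ 1.4096.
E ≈ 1.689×10⁴ × 1.410 = 2.380×10⁴ N/C.

E ≈ 2.38×10⁴ N/C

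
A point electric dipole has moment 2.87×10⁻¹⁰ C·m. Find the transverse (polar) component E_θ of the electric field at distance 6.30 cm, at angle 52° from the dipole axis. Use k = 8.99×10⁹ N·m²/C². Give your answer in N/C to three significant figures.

For a dipole, E_θ = (kp sinθ)/r³.
kp/r³ = (8.99×10⁹)(2.87×10⁻¹⁰)/(0.0630)³ = 1.032×10⁴ N/C.
E_θ = 1.032×10⁴·sin52° = 8131 N/C.

E_θ ≈ 8130 N/C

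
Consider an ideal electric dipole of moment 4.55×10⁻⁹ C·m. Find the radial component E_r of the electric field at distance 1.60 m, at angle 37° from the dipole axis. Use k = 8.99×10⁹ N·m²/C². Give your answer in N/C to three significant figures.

For a dipole, E_r = (2kp cosθ)/r³.
kp/r³ = (8.99×10⁹)(4.55×10⁻⁹)/(1.60)³ = 9.986 N/C.
E_r = 2·9.986·cos37° = 15.95 N/C.

E_r ≈ 16.0 N/C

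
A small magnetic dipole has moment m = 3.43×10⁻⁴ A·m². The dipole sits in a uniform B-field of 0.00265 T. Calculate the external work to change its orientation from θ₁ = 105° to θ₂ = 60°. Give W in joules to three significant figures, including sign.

W_ext = ΔU = −mB cosθ₂ + mB cosθ₁ = mB(cosθ₁ − cosθ₂).
W = (3.43×10⁻⁴)(0.00265)·(cos105° − cos60°) = (9.090×10⁻⁷)·(-0.7588) = -6.897×10⁻⁷ J.

W ≈ -6.90×10⁻⁷ J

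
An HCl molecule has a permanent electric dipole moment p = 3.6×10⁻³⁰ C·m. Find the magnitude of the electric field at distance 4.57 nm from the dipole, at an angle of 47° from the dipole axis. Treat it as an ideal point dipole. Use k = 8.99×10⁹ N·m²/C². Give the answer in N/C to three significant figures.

E ≈ 5.25×10⁵ N/C

At angle θ the dipole field magnitude is E = (kp/r³)·√(1 + 3cos²θ).
kp/r³ = (8.99×10⁹)(3.60×10⁻³⁰) / (4.57×10⁻⁹)³ = 3.391×10⁵ N/C.
√(1 + 3cos²47°) = √(1 + 3·0.4651) = √2.3954 ≈ 1.5477.
E ≈ 3.391×10⁵ × 1.548 = 5.248×10⁵ N/C.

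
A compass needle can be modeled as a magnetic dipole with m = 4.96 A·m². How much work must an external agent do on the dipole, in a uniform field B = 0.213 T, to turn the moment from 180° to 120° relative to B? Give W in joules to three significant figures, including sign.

W ≈ -0.528 J

W_ext = ΔU = −mB cosθ₂ + mB cosθ₁ = mB(cosθ₁ − cosθ₂).
W = (4.96)(0.213)·(cos180° − cos120°) = (1.056)·(-0.5000) = -0.5282 J.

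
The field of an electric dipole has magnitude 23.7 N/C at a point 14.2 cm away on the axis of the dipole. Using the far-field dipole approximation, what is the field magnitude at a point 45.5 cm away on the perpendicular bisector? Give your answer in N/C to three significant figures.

Dipole fields scale as 1/r³ in the far field.
The axial field is twice the equatorial field at the same r, so the geometry factor is 1/2.
E₂ = E₁ · (1/2) · (r₁/r₂)³ = 23.7 · 0.5 · (14.2/45.5)³.
(r₁/r₂)³ = (0.3121)³ = 0.0304.
E₂ ≈ 0.3602 N/C.

E ≈ 0.360 N/C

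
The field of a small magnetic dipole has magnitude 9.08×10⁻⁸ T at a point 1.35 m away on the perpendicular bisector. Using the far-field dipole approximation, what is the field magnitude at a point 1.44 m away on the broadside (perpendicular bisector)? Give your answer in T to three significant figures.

Dipole fields scale as 1/r³ in the far field; the geometry is the same at both points.
B₂ = B₁ · (r₁/r₂)³ = 9.08×10⁻⁸ · (1.35/1.44)³.
(r₁/r₂)³ = (0.9375)³ = 0.824.
B₂ ≈ 7.482×10⁻⁸ T.

B ≈ 7.48×10⁻⁸ T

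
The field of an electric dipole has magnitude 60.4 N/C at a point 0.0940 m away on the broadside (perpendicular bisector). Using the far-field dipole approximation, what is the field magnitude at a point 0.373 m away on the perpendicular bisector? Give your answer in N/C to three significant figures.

Dipole fields scale as 1/r³ in the far field; the geometry is the same at both points.
E₂ = E₁ · (r₁/r₂)³ = 60.4 · (0.0940/0.373)³.
(r₁/r₂)³ = (0.252)³ = 0.01601.
E₂ ≈ 0.9667 N/C.

E ≈ 0.967 N/C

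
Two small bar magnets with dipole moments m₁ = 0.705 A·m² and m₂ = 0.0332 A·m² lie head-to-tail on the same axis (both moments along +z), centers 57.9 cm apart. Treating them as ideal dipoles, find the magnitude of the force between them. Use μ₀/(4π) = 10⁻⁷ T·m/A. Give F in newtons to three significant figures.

F ≈ 1.25×10⁻⁷ N

On-axis B of dipole 1: B = (μ₀/4π)·2m₁/r³. Force on dipole 2: F = m₂·dB/dr.
dB/dr = −(μ₀/4π)·6m₁/r⁴, so |F| = (μ₀/4π)·6m₁m₂/r⁴.
F = 6(10⁻⁷)(0.705)(0.0332)/(0.579)⁴ = 1.250×10⁻⁷ N.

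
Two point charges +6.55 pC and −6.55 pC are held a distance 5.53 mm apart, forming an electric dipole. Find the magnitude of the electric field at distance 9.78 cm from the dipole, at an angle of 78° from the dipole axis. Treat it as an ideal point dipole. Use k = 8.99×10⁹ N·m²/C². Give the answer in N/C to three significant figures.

Dipole moment p = qd = (6.55×10⁻¹² C)(0.00553 m) = 3.622×10⁻¹⁴ C·m.
At angle θ the dipole field magnitude is E = (kp/r³)·√(1 + 3cos²θ).
kp/r³ = (8.99×10⁹)(3.622×10⁻¹⁴) / (0.0978)³ = 0.3481 N/C.
√(1 + 3cos²78°) = √(1 + 3·0.0432) = √1.1297 ≈ 1.0629.
E ≈ 0.3481 × 1.063 = 0.3700 N/C.

E ≈ 0.370 N/C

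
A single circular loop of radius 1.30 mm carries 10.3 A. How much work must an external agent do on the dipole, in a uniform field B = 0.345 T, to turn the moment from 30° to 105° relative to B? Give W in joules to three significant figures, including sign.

W ≈ 2.12×10⁻⁵ J

Magnetic moment m = IA = Iπa² = (10.3)·π·(0.00130)² = 5.469×10⁻⁵ A·m².
W_ext = ΔU = −mB cosθ₂ + mB cosθ₁ = mB(cosθ₁ − cosθ₂).
W = (5.469×10⁻⁵)(0.345)·(cos30° − cos105°) = (1.887×10⁻⁵)·(+1.1248) = 2.122×10⁻⁵ J.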